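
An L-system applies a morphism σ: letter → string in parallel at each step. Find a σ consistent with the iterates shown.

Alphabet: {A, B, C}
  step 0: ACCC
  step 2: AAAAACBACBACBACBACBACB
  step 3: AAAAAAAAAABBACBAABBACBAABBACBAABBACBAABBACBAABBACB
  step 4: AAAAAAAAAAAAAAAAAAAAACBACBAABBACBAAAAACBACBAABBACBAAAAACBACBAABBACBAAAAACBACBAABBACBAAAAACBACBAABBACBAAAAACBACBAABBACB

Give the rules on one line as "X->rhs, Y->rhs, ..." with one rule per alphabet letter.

  step 3 ⇒ step 4: AAAAAAAAAABBACBAABBACBAABBACBAABBACBAABBACBAABBACB ⇒ AA·AA·AA·AA·AA·AA·AA·AA·AA·AA·ACB·ACB·AA·BB·ACB·AA·AA·ACB·ACB·AA·BB·ACB·AA·AA·ACB·ACB·AA·BB·ACB·AA·AA·ACB·ACB·AA·BB·ACB·AA·AA·ACB·ACB·AA·BB·ACB·AA·AA·ACB·ACB·AA·BB·ACB
    A ↦ AA
    B ↦ ACB
    C ↦ BB

A->AA, B->ACB, C->BB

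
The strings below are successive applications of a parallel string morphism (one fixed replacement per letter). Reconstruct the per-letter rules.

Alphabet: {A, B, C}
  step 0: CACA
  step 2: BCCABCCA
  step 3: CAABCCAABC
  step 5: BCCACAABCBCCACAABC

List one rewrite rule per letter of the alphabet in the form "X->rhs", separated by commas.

A->BC, B->C, C->A

  step 2 ⇒ step 3: BCCABCCA ⇒ C·A·A·BC·C·A·A·BC
    A ↦ BC
    B ↦ C
    C ↦ A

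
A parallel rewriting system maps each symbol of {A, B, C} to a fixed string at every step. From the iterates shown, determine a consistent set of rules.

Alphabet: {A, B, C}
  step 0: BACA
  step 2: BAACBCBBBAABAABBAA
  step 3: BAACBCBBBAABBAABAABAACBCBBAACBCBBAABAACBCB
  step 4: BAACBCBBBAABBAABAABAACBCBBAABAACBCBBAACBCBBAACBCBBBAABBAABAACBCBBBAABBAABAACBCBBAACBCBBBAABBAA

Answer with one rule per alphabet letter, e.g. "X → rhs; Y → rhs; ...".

A->CB, B->BAA, C->B

  step 3 ⇒ step 4: BAACBCBBBAABBAABAABAACBCBBAACBCBBAABAACBCB ⇒ BAA·CB·CB·B·BAA·B·BAA·BAA·BAA·CB·CB·BAA·BAA·CB·CB·BAA·CB·CB·BAA·CB·CB·B·BAA·B·BAA·BAA·CB·CB·B·BAA·B·BAA·BAA·CB·CB·BAA·CB·CB·B·BAA·B·BAA
    A ↦ CB
    B ↦ BAA
    C ↦ B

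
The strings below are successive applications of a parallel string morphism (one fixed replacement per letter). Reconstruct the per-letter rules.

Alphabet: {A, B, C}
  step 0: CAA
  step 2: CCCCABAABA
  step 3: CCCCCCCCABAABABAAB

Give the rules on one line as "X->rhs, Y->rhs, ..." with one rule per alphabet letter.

  step 2 ⇒ step 3: CCCCABAABA ⇒ CC·CC·CC·CC·AB·A·AB·AB·A·AB
    A ↦ AB
    B ↦ A
    C ↦ CC

A->AB, B->A, C->CC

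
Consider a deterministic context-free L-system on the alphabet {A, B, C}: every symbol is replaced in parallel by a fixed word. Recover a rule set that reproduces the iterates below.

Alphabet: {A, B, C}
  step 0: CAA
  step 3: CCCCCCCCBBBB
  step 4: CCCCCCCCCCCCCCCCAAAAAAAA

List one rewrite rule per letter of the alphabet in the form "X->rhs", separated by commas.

A->B, B->AA, C->CC

  step 3 ⇒ step 4: CCCCCCCCBBBB ⇒ CC·CC·CC·CC·CC·CC·CC·CC·AA·AA·AA·AA
    B ↦ AA
    C ↦ CC
    A ↦ B  (constrained at step 0)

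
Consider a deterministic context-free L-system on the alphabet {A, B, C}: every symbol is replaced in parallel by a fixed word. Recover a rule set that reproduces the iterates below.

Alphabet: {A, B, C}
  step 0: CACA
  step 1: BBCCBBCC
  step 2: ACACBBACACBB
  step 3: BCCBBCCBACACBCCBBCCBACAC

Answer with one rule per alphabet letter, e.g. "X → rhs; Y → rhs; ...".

A->BCC, B->AC, C->B

  step 2 ⇒ step 3: ACACBBACACBB ⇒ BCC·B·BCC·B·AC·AC·BCC·B·BCC·B·AC·AC
    A ↦ BCC
    B ↦ AC
    C ↦ B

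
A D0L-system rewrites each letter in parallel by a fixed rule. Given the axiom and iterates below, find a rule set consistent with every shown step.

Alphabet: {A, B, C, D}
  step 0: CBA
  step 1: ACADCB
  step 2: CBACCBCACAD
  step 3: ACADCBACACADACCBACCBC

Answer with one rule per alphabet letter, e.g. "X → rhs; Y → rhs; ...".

A->CB, B->AD, C->AC, D->C

  step 2 ⇒ step 3: CBACCBCACAD ⇒ AC·AD·CB·AC·AC·AD·AC·CB·AC·CB·C
    A ↦ CB
    B ↦ AD
    C ↦ AC
    D ↦ C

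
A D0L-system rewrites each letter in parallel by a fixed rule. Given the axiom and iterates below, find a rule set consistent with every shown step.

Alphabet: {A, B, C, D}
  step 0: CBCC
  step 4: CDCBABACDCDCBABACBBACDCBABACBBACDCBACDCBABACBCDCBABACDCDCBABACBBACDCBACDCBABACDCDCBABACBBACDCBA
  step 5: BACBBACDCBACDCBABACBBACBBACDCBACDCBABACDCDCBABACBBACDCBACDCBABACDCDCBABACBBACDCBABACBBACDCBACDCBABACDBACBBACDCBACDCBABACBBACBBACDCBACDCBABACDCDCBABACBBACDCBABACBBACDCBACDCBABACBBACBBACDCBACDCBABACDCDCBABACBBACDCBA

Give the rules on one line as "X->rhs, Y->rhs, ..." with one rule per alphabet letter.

A->CBA, B->CD, C->BA, D->CB

  step 4 ⇒ step 5: CDCBABACDCDCBABACBBACDCBABACBBACDCBACDCBABACBCDCBABACDCDCBABACBBACDCBACDCBABACDCDCBABACBBACDCBA ⇒ BA·CB·BA·CD·CBA·CD·CBA·BA·CB·BA·CB·BA·CD·CBA·CD·CBA·BA·CD·CD·CBA·BA·CB·BA·CD·CBA·CD·CBA·BA·CD·CD·CBA·BA·CB·BA·CD·CBA·BA·CB·BA·CD·CBA·CD·CBA·BA·CD·BA·CB·BA·CD·CBA·CD·CBA·BA·CB·BA·CB·BA·CD·CBA·CD·CBA·BA·CD·CD·CBA·BA·CB·BA·CD·CBA·BA·CB·BA·CD·CBA·CD·CBA·BA·CB·BA·CB·BA·CD·CBA·CD·CBA·BA·CD·CD·CBA·BA·CB·BA·CD·CBA
    A ↦ CBA
    B ↦ CD
    C ↦ BA
    D ↦ CB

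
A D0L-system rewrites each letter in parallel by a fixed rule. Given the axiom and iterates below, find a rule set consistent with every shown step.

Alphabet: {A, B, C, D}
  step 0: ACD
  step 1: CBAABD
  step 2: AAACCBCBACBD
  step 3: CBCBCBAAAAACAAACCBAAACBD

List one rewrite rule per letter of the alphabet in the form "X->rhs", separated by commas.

A->CB, B->AC, C->AA, D->BD

  step 2 ⇒ step 3: AAACCBCBACBD ⇒ CB·CB·CB·AA·AA·AC·AA·AC·CB·AA·AC·BD
    A ↦ CB
    B ↦ AC
    C ↦ AA
    D ↦ BD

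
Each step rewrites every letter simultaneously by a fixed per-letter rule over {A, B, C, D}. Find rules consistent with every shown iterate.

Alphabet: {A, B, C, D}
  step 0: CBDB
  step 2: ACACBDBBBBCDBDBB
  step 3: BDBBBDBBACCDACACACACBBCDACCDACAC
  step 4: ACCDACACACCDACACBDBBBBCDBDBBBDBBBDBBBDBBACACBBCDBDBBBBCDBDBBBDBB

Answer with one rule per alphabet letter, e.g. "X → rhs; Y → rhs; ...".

  step 3 ⇒ step 4: BDBBBDBBACCDACACACACBBCDACCDACAC ⇒ AC·CD·AC·AC·AC·CD·AC·AC·BD·BB·BB·CD·BD·BB·BD·BB·BD·BB·BD·BB·AC·AC·BB·CD·BD·BB·BB·CD·BD·BB·BD·BB
    A ↦ BD
    B ↦ AC
    C ↦ BB
    D ↦ CD

A->BD, B->AC, C->BB, D->CD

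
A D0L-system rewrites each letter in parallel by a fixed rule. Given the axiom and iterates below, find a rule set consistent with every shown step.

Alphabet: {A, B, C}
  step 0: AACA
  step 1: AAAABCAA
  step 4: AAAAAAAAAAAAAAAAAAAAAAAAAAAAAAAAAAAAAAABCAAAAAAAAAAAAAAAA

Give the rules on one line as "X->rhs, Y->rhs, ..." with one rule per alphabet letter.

  step 0 ⇒ step 1: AACA ⇒ AA·AA·BC·AA
    A ↦ AA
    C ↦ BC
    B ↦ A  (constrained at step 1)

A->AA, B->A, C->BC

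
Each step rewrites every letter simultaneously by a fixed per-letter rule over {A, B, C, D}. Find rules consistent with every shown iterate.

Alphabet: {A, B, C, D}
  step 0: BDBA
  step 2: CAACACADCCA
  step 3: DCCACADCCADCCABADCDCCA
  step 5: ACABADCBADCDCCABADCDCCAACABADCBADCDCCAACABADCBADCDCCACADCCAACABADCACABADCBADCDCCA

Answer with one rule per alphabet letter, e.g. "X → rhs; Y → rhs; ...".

A->CA, B->A, C->DC, D->BA

  step 2 ⇒ step 3: CAACACADCCA ⇒ DC·CA·CA·DC·CA·DC·CA·BA·DC·DC·CA
    A ↦ CA
    C ↦ DC
    D ↦ BA
    B ↦ A  (constrained at step 0)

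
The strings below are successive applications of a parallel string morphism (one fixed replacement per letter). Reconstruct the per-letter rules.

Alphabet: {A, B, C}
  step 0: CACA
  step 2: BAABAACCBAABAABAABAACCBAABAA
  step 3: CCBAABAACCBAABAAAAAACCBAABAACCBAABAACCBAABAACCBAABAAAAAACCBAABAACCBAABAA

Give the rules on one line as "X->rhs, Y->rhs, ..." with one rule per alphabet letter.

A->BAA, B->CC, C->AA

  step 2 ⇒ step 3: BAABAACCBAABAABAABAACCBAABAA ⇒ CC·BAA·BAA·CC·BAA·BAA·AA·AA·CC·BAA·BAA·CC·BAA·BAA·CC·BAA·BAA·CC·BAA·BAA·AA·AA·CC·BAA·BAA·CC·BAA·BAA
    A ↦ BAA
    B ↦ CC
    C ↦ AA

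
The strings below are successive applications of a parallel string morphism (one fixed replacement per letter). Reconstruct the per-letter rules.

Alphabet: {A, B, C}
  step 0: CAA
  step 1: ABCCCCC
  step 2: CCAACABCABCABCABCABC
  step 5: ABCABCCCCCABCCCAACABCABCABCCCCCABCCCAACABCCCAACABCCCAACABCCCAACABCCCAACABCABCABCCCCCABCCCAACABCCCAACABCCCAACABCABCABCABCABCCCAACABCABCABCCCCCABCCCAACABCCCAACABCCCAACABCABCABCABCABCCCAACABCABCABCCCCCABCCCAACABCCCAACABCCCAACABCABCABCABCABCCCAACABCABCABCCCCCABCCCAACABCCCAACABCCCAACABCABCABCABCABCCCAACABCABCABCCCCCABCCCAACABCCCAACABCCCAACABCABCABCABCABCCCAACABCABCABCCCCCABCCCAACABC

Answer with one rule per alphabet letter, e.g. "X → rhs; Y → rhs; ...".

  step 1 ⇒ step 2: ABCCCCC ⇒ CC·AAC·ABC·ABC·ABC·ABC·ABC
    A ↦ CC
    B ↦ AAC
    C ↦ ABC

A->CC, B->AAC, C->ABC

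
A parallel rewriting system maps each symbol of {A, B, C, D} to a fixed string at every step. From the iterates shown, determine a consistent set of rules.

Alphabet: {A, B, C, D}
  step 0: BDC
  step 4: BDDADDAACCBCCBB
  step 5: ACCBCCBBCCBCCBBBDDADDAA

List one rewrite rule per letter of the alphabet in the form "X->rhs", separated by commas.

A->B, B->A, C->D, D->CCB

  step 4 ⇒ step 5: BDDADDAACCBCCBB ⇒ A·CCB·CCB·B·CCB·CCB·B·B·D·D·A·D·D·A·A
    A ↦ B
    B ↦ A
    C ↦ D
    D ↦ CCB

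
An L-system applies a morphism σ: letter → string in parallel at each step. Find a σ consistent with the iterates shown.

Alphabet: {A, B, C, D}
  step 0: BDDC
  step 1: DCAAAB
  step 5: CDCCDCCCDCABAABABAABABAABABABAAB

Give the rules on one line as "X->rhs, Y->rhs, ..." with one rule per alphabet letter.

  step 0 ⇒ step 1: BDDC ⇒ DC·A·A·AB
    B ↦ DC
    C ↦ AB
    D ↦ A
    A ↦ C  (constrained at step 1)

A->C, B->DC, C->AB, D->A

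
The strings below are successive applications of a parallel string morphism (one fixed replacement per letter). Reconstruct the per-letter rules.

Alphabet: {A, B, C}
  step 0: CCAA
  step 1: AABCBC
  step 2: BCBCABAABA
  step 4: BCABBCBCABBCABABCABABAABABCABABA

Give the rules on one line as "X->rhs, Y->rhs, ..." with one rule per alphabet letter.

  step 1 ⇒ step 2: AABCBC ⇒ BC·BC·AB·A·AB·A
    A ↦ BC
    B ↦ AB
    C ↦ A

A->BC, B->AB, C->A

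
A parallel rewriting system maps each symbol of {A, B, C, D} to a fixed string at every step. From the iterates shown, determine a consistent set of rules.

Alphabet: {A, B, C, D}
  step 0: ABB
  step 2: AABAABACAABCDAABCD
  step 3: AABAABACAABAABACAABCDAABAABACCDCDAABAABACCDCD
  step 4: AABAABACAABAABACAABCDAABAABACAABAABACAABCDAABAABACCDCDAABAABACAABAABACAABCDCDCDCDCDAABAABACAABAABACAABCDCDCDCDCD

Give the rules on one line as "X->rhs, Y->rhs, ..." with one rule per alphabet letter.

A->AAB, B->AC, C->CD, D->CD

  step 3 ⇒ step 4: AABAABACAABAABACAABCDAABAABACCDCDAABAABACCDCD ⇒ AAB·AAB·AC·AAB·AAB·AC·AAB·CD·AAB·AAB·AC·AAB·AAB·AC·AAB·CD·AAB·AAB·AC·CD·CD·AAB·AAB·AC·AAB·AAB·AC·AAB·CD·CD·CD·CD·CD·AAB·AAB·AC·AAB·AAB·AC·AAB·CD·CD·CD·CD·CD
    A ↦ AAB
    B ↦ AC
    C ↦ CD
    D ↦ CD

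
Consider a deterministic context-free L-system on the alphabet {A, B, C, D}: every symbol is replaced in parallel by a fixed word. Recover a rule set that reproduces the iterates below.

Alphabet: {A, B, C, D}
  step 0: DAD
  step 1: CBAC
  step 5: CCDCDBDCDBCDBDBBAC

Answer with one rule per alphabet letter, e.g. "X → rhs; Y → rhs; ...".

  step 0 ⇒ step 1: DAD ⇒ C·BA·C
    A ↦ BA
    D ↦ C
    B ↦ DB  (constrained at step 1)
    C ↦ D  (constrained at step 1)

A->BA, B->DB, C->D, D->C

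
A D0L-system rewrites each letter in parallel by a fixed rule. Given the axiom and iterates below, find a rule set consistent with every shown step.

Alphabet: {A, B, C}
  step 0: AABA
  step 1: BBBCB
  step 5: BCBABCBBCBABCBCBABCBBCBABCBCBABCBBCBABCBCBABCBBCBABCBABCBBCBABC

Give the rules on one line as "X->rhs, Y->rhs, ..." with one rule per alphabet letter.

A->B, B->BC, C->BA

  step 0 ⇒ step 1: AABA ⇒ B·B·BC·B
    A ↦ B
    B ↦ BC
    C ↦ BA  (constrained at step 1)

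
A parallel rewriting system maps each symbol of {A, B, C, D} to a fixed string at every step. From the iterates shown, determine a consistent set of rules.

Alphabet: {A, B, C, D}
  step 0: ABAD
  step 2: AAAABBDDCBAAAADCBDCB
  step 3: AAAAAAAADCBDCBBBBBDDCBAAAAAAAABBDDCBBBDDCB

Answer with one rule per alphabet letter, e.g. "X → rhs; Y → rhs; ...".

  step 2 ⇒ step 3: AAAABBDDCBAAAADCBDCB ⇒ AA·AA·AA·AA·DCB·DCB·BB·BB·D·DCB·AA·AA·AA·AA·BB·D·DCB·BB·D·DCB
    A ↦ AA
    B ↦ DCB
    C ↦ D
    D ↦ BB

A->AA, B->DCB, C->D, D->BB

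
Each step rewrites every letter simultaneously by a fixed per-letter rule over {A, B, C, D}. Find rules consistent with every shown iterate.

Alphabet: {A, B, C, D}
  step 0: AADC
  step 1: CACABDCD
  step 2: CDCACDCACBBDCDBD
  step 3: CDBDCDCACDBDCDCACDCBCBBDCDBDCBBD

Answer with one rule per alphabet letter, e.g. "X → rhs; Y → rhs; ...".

  step 2 ⇒ step 3: CDCACDCACBBDCDBD ⇒ CD·BD·CD·CA·CD·BD·CD·CA·CD·CB·CB·BD·CD·BD·CB·BD
    A ↦ CA
    B ↦ CB
    C ↦ CD
    D ↦ BD

A->CA, B->CB, C->CD, D->BD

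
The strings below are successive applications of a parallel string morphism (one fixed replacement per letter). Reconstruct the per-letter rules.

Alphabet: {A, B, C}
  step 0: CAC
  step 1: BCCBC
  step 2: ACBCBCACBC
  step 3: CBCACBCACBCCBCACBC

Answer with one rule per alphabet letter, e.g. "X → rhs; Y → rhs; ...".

A->C, B->AC, C->BC

  step 2 ⇒ step 3: ACBCBCACBC ⇒ C·BC·AC·BC·AC·BC·C·BC·AC·BC
    A ↦ C
    B ↦ AC
    C ↦ BC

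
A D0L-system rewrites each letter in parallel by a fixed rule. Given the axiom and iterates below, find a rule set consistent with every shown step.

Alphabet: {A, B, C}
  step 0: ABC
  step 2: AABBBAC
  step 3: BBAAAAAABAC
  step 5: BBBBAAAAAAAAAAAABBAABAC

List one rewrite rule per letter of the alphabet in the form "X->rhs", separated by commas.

A->B, B->AA, C->AC

  step 2 ⇒ step 3: AABBBAC ⇒ B·B·AA·AA·AA·B·AC
    A ↦ B
    B ↦ AA
    C ↦ AC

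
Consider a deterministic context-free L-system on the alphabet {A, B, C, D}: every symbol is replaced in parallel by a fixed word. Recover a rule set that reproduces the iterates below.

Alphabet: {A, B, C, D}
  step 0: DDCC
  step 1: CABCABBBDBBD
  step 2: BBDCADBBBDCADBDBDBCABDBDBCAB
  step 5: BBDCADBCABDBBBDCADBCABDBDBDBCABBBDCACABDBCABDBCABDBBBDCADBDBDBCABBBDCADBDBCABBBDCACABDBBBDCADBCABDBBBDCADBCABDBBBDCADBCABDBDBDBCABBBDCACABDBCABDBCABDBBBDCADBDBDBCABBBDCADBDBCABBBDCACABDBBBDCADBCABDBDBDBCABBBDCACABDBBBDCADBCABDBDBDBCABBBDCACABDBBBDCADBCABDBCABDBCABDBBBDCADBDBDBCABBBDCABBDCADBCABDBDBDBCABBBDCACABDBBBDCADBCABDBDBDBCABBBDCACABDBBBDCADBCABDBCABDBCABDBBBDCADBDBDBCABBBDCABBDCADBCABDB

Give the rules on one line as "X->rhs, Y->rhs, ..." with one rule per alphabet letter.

A->CA, B->DB, C->BBD, D->CAB

  step 1 ⇒ step 2: CABCABBBDBBD ⇒ BBD·CA·DB·BBD·CA·DB·DB·DB·CAB·DB·DB·CAB
    A ↦ CA
    B ↦ DB
    C ↦ BBD
    D ↦ CAB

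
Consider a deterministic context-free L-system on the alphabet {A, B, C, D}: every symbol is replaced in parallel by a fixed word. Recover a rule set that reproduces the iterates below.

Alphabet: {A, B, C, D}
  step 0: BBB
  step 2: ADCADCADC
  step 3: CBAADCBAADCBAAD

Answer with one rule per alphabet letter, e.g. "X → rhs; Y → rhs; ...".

  step 2 ⇒ step 3: ADCADCADC ⇒ C·BA·AD·C·BA·AD·C·BA·AD
    A ↦ C
    C ↦ AD
    D ↦ BA
    B ↦ CA  (constrained at step 0)

A->C, B->CA, C->AD, D->BA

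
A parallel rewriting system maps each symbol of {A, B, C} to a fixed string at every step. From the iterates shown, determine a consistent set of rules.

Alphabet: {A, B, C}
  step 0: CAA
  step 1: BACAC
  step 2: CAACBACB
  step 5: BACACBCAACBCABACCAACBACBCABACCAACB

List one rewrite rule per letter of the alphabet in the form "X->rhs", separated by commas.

  step 1 ⇒ step 2: BACAC ⇒ CA·AC·B·AC·B
    A ↦ AC
    B ↦ CA
    C ↦ B

A->AC, B->CA, C->B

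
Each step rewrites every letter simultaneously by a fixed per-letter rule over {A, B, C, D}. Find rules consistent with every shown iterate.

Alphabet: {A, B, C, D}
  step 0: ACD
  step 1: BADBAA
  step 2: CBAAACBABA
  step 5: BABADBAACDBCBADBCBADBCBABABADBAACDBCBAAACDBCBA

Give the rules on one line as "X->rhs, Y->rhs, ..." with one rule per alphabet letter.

  step 1 ⇒ step 2: BADBAA ⇒ C·BA·AA·C·BA·BA
    A ↦ BA
    B ↦ C
    D ↦ AA
  step 0 ⇒ step 1: ACD ⇒ BA·DB·AA
    C ↦ DB

A->BA, B->C, C->DB, D->AA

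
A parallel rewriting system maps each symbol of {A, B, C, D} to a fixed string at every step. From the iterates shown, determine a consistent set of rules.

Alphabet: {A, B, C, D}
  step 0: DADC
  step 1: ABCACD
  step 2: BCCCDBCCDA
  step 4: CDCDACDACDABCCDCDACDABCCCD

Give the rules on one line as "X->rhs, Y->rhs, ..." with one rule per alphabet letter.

  step 1 ⇒ step 2: ABCACD ⇒ BC·C·CD·BC·CD·A
    A ↦ BC
    B ↦ C
    C ↦ CD
    D ↦ A

A->BC, B->C, C->CD, D->A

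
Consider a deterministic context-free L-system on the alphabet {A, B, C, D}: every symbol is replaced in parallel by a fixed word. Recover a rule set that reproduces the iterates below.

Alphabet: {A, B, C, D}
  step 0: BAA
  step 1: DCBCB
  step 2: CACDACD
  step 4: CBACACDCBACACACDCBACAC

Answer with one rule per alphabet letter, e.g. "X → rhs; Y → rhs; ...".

A->CB, B->D, C->AC, D->C

  step 1 ⇒ step 2: DCBCB ⇒ C·AC·D·AC·D
    B ↦ D
    C ↦ AC
    D ↦ C
  step 0 ⇒ step 1: BAA ⇒ D·CB·CB
    A ↦ CB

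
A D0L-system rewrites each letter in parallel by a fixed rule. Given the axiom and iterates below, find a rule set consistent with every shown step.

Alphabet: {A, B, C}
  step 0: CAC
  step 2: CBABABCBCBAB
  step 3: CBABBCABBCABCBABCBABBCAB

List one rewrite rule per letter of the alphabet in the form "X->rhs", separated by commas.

A->BC, B->AB, C->CB

  step 2 ⇒ step 3: CBABABCBCBAB ⇒ CB·AB·BC·AB·BC·AB·CB·AB·CB·AB·BC·AB
    A ↦ BC
    B ↦ AB
    C ↦ CB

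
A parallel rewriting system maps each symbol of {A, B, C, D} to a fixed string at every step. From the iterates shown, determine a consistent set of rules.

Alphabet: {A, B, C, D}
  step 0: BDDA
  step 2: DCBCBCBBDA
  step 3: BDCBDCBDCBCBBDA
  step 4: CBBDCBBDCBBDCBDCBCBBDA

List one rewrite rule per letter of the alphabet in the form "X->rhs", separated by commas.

A->DA, B->CB, C->D, D->B

  step 3 ⇒ step 4: BDCBDCBDCBCBBDA ⇒ CB·B·D·CB·B·D·CB·B·D·CB·D·CB·CB·B·DA
    A ↦ DA
    B ↦ CB
    C ↦ D
    D ↦ B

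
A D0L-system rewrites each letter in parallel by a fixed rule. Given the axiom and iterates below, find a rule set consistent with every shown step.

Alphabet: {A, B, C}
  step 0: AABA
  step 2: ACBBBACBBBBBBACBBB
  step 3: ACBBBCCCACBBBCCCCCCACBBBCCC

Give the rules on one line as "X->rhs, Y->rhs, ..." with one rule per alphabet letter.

A->AC, B->C, C->BBB

  step 2 ⇒ step 3: ACBBBACBBBBBBACBBB ⇒ AC·BBB·C·C·C·AC·BBB·C·C·C·C·C·C·AC·BBB·C·C·C
    A ↦ AC
    B ↦ C
    C ↦ BBB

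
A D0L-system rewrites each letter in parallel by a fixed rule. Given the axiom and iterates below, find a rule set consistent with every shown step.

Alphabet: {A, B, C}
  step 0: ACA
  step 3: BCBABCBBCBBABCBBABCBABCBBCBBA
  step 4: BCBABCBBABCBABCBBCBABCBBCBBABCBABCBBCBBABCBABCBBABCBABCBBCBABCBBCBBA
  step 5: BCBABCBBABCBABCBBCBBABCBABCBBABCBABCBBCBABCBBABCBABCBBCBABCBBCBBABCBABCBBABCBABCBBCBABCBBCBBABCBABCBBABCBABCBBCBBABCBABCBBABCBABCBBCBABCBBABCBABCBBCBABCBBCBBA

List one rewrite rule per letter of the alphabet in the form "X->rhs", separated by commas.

A->BA, B->BCB, C->A

  step 4 ⇒ step 5: BCBABCBBABCBABCBBCBABCBBCBBABCBABCBBCBBABCBABCBBABCBABCBBCBABCBBCBBA ⇒ BCB·A·BCB·BA·BCB·A·BCB·BCB·BA·BCB·A·BCB·BA·BCB·A·BCB·BCB·A·BCB·BA·BCB·A·BCB·BCB·A·BCB·BCB·BA·BCB·A·BCB·BA·BCB·A·BCB·BCB·A·BCB·BCB·BA·BCB·A·BCB·BA·BCB·A·BCB·BCB·BA·BCB·A·BCB·BA·BCB·A·BCB·BCB·A·BCB·BA·BCB·A·BCB·BCB·A·BCB·BCB·BA
    A ↦ BA
    B ↦ BCB
    C ↦ A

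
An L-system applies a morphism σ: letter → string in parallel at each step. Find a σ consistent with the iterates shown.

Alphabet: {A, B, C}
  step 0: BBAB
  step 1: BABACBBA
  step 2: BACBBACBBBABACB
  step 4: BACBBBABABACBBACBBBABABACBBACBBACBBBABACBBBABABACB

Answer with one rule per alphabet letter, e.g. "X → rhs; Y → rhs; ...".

  step 1 ⇒ step 2: BABACBBA ⇒ BA·CB·BA·CB·B·BA·BA·CB
    A ↦ CB
    B ↦ BA
    C ↦ B

A->CB, B->BA, C->B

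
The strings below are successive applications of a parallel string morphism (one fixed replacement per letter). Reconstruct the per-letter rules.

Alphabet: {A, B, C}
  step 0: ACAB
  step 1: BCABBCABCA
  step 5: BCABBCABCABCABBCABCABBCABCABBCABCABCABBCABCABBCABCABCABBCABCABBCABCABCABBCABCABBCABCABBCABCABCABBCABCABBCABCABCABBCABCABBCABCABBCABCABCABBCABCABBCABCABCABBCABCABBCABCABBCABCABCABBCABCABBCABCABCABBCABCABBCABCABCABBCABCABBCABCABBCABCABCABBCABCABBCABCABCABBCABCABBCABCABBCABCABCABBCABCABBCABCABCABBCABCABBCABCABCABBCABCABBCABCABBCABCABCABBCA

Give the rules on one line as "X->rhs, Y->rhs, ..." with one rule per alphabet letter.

  step 0 ⇒ step 1: ACAB ⇒ BCA·B·BCA·BCA
    A ↦ BCA
    B ↦ BCA
    C ↦ B

A->BCA, B->BCA, C->B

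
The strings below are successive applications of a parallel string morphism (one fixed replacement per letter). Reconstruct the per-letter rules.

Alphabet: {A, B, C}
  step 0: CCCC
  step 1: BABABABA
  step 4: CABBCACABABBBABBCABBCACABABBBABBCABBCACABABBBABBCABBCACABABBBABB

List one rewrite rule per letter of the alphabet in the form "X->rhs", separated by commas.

  step 0 ⇒ step 1: CCCC ⇒ BA·BA·BA·BA
    C ↦ BA
    A ↦ BB  (constrained at step 1)
    B ↦ CA  (constrained at step 1)

A->BB, B->CA, C->BA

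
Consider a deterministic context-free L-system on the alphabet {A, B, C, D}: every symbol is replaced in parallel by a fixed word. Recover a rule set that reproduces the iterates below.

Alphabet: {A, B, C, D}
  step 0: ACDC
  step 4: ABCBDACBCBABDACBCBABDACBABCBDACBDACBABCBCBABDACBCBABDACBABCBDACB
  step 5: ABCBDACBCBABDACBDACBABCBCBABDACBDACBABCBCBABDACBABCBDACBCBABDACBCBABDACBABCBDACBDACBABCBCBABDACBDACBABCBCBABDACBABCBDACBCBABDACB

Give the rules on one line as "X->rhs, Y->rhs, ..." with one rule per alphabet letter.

A->AB, B->CB, C->DA, D->CB

  step 4 ⇒ step 5: ABCBDACBCBABDACBCBABDACBABCBDACBDACBABCBCBABDACBCBABDACBABCBDACB ⇒ AB·CB·DA·CB·CB·AB·DA·CB·DA·CB·AB·CB·CB·AB·DA·CB·DA·CB·AB·CB·CB·AB·DA·CB·AB·CB·DA·CB·CB·AB·DA·CB·CB·AB·DA·CB·AB·CB·DA·CB·DA·CB·AB·CB·CB·AB·DA·CB·DA·CB·AB·CB·CB·AB·DA·CB·AB·CB·DA·CB·CB·AB·DA·CB
    A ↦ AB
    B ↦ CB
    C ↦ DA
    D ↦ CB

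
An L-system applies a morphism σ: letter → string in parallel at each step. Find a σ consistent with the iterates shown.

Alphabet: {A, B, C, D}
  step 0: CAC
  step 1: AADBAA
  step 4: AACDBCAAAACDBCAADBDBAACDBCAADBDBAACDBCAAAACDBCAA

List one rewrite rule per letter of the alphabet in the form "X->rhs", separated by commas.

  step 0 ⇒ step 1: CAC ⇒ AA·DB·AA
    A ↦ DB
    C ↦ AA
    B ↦ DBC  (constrained at step 1)
    D ↦ C  (constrained at step 1)

A->DB, B->DBC, C->AA, D->C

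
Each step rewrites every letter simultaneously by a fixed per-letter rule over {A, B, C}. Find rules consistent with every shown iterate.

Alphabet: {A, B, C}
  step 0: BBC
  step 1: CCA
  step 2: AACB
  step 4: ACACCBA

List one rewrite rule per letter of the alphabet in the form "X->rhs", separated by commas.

A->CB, B->C, C->A

  step 1 ⇒ step 2: CCA ⇒ A·A·CB
    A ↦ CB
    C ↦ A
  step 0 ⇒ step 1: BBC ⇒ C·C·A
    B ↦ C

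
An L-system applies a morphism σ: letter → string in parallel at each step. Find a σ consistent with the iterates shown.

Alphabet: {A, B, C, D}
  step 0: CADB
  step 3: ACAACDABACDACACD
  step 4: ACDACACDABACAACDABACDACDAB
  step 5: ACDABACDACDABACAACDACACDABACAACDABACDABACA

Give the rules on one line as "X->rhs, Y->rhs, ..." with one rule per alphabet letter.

A->AC, B->A, C->D, D->AB

  step 4 ⇒ step 5: ACDACACDABACAACDABACDACDAB ⇒ AC·D·AB·AC·D·AC·D·AB·AC·A·AC·D·AC·AC·D·AB·AC·A·AC·D·AB·AC·D·AB·AC·A
    A ↦ AC
    B ↦ A
    C ↦ D
    D ↦ AB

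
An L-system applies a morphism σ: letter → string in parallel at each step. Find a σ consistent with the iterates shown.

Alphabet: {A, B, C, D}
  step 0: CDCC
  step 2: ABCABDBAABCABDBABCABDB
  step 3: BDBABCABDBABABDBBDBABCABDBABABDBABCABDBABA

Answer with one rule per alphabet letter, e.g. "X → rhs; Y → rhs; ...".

  step 2 ⇒ step 3: ABCABDBAABCABDBABCABDB ⇒ BDB·A·BCA·BDB·A·B·A·BDB·BDB·A·BCA·BDB·A·B·A·BDB·A·BCA·BDB·A·B·A
    A ↦ BDB
    B ↦ A
    C ↦ BCA
    D ↦ B

A->BDB, B->A, C->BCA, D->B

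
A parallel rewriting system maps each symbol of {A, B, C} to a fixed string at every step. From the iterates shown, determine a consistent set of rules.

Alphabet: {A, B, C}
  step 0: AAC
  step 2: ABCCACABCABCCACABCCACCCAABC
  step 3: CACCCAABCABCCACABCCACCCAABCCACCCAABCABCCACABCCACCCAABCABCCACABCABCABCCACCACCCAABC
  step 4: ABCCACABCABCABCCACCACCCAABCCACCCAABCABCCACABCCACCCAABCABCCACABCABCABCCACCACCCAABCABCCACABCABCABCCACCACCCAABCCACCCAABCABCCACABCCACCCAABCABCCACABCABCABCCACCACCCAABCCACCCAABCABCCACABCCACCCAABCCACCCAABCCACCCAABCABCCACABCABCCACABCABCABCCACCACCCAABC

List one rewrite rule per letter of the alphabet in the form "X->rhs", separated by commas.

A->CAC, B->CCA, C->ABC

  step 3 ⇒ step 4: CACCCAABCABCCACABCCACCCAABCCACCCAABCABCCACABCCACCCAABCABCCACABCABCABCCACCACCCAABC ⇒ ABC·CAC·ABC·ABC·ABC·CAC·CAC·CCA·ABC·CAC·CCA·ABC·ABC·CAC·ABC·CAC·CCA·ABC·ABC·CAC·ABC·ABC·ABC·CAC·CAC·CCA·ABC·ABC·CAC·ABC·ABC·ABC·CAC·CAC·CCA·ABC·CAC·CCA·ABC·ABC·CAC·ABC·CAC·CCA·ABC·ABC·CAC·ABC·ABC·ABC·CAC·CAC·CCA·ABC·CAC·CCA·ABC·ABC·CAC·ABC·CAC·CCA·ABC·CAC·CCA·ABC·CAC·CCA·ABC·ABC·CAC·ABC·ABC·CAC·ABC·ABC·ABC·CAC·CAC·CCA·ABC
    A ↦ CAC
    B ↦ CCA
    C ↦ ABC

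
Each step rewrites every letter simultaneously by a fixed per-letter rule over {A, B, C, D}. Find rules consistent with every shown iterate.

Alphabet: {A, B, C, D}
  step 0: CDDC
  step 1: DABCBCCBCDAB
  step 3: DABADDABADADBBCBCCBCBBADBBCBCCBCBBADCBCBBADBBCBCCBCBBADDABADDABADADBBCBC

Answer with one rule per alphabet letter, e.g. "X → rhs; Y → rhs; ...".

  step 0 ⇒ step 1: CDDC ⇒ DAB·CBC·CBC·DAB
    C ↦ DAB
    D ↦ CBC
    A ↦ BB  (constrained at step 1)
    B ↦ AD  (constrained at step 1)

A->BB, B->AD, C->DAB, D->CBC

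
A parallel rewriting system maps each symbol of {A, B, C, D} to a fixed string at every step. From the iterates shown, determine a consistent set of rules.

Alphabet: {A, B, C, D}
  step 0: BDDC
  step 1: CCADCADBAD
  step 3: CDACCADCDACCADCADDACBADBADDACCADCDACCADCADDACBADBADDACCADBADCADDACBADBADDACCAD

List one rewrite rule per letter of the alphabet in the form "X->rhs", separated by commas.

A->DAC, B->C, C->BAD, D->CAD

  step 0 ⇒ step 1: BDDC ⇒ C·CAD·CAD·BAD
    B ↦ C
    C ↦ BAD
    D ↦ CAD
    A ↦ DAC  (constrained at step 1)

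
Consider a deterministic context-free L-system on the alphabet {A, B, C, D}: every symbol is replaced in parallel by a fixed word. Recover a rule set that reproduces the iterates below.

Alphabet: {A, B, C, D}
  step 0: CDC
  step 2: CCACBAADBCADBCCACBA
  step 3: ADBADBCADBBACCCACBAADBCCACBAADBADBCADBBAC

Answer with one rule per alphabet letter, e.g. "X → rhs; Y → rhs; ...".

  step 2 ⇒ step 3: CCACBAADBCADBCCACBA ⇒ ADB·ADB·C·ADB·BA·C·C·CAC·BA·ADB·C·CAC·BA·ADB·ADB·C·ADB·BA·C
    A ↦ C
    B ↦ BA
    C ↦ ADB
    D ↦ CAC

A->C, B->BA, C->ADB, D->CAC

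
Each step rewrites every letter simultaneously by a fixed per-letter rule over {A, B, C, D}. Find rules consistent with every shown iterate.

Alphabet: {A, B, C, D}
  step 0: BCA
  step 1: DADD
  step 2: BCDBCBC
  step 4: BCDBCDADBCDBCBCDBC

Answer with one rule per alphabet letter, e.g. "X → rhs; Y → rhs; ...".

  step 1 ⇒ step 2: DADD ⇒ BC·D·BC·BC
    A ↦ D
    D ↦ BC
  step 0 ⇒ step 1: BCA ⇒ DA·D·D
    B ↦ DA
  step 0 ⇒ step 1: BCA ⇒ DA·D·D
    C ↦ D

A->D, B->DA, C->D, D->BC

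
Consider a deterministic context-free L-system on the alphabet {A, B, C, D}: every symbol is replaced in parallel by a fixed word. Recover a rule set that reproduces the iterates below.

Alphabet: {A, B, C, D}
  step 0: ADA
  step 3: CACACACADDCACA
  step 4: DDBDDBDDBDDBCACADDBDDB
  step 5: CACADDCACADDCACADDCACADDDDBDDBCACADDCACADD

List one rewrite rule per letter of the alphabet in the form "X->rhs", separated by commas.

  step 4 ⇒ step 5: DDBDDBDDBDDBCACADDBDDB ⇒ CA·CA·DD·CA·CA·DD·CA·CA·DD·CA·CA·DD·DD·B·DD·B·CA·CA·DD·CA·CA·DD
    A ↦ B
    B ↦ DD
    C ↦ DD
    D ↦ CA

A->B, B->DD, C->DD, D->CA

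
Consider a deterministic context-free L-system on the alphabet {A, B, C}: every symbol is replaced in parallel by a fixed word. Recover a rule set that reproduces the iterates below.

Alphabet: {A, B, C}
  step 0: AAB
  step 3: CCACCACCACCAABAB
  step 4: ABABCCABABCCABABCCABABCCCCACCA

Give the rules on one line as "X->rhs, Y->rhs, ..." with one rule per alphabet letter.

A->CC, B->A, C->AB

  step 3 ⇒ step 4: CCACCACCACCAABAB ⇒ AB·AB·CC·AB·AB·CC·AB·AB·CC·AB·AB·CC·CC·A·CC·A
    A ↦ CC
    B ↦ A
    C ↦ AB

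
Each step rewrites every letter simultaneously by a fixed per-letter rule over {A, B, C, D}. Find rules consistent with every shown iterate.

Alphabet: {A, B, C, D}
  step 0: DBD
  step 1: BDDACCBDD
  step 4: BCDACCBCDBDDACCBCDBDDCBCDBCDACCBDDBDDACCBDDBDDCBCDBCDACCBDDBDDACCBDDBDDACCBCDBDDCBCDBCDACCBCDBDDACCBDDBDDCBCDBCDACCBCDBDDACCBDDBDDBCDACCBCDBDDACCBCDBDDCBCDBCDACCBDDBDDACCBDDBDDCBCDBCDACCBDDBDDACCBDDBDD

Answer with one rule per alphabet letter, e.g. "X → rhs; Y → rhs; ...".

  step 0 ⇒ step 1: DBD ⇒ BDD·ACC·BDD
    B ↦ ACC
    D ↦ BDD
    A ↦ C  (constrained at step 1)
    C ↦ BCD  (constrained at step 1)

A->C, B->ACC, C->BCD, D->BDD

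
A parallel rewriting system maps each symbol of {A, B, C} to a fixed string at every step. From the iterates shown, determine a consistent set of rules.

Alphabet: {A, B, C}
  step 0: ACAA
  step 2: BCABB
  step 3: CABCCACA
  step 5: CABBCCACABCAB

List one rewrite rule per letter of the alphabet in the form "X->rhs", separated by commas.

A->C, B->CA, C->B

  step 2 ⇒ step 3: BCABB ⇒ CA·B·C·CA·CA
    A ↦ C
    B ↦ CA
    C ↦ B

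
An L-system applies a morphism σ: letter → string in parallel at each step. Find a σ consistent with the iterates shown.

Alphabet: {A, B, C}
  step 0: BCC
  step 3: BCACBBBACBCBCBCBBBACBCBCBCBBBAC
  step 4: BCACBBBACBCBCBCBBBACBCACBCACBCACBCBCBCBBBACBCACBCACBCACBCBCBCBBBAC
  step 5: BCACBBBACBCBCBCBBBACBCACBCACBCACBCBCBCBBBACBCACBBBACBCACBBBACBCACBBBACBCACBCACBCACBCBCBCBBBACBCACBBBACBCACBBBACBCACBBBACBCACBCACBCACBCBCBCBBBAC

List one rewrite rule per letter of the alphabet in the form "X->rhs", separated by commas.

A->BBB, B->BC, C->AC

  step 4 ⇒ step 5: BCACBBBACBCBCBCBBBACBCACBCACBCACBCBCBCBBBACBCACBCACBCACBCBCBCBBBAC ⇒ BC·AC·BBB·AC·BC·BC·BC·BBB·AC·BC·AC·BC·AC·BC·AC·BC·BC·BC·BBB·AC·BC·AC·BBB·AC·BC·AC·BBB·AC·BC·AC·BBB·AC·BC·AC·BC·AC·BC·AC·BC·BC·BC·BBB·AC·BC·AC·BBB·AC·BC·AC·BBB·AC·BC·AC·BBB·AC·BC·AC·BC·AC·BC·AC·BC·BC·BC·BBB·AC
    A ↦ BBB
    B ↦ BC
    C ↦ AC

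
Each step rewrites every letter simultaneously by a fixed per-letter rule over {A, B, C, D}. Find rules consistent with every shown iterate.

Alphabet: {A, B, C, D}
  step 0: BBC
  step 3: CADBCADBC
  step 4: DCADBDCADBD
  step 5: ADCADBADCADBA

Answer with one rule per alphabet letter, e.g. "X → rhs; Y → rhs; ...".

  step 4 ⇒ step 5: DCADBDCADBD ⇒ A·D·C·A·DB·A·D·C·A·DB·A
    A ↦ C
    B ↦ DB
    C ↦ D
    D ↦ A

A->C, B->DB, C->D, D->A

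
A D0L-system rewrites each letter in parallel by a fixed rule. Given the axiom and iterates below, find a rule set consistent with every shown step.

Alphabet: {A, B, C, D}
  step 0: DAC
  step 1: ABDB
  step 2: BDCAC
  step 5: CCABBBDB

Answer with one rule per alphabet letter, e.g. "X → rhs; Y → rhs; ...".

A->BD, B->C, C->B, D->A

  step 1 ⇒ step 2: ABDB ⇒ BD·C·A·C
    A ↦ BD
    B ↦ C
    D ↦ A
  step 0 ⇒ step 1: DAC ⇒ A·BD·B
    C ↦ B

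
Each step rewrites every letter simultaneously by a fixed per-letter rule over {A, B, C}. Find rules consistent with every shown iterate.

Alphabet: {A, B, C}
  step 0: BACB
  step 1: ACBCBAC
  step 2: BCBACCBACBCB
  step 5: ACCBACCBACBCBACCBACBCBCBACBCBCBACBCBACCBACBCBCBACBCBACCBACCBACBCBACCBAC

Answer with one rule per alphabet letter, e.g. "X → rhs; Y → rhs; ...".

A->B, B->AC, C->CB

  step 1 ⇒ step 2: ACBCBAC ⇒ B·CB·AC·CB·AC·B·CB
    A ↦ B
    B ↦ AC
    C ↦ CB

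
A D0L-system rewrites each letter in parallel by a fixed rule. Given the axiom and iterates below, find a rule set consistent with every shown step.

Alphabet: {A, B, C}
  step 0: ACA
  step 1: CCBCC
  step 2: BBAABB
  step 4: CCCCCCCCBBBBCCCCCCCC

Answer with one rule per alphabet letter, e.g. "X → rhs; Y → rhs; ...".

  step 1 ⇒ step 2: CCBCC ⇒ B·B·AA·B·B
    B ↦ AA
    C ↦ B
  step 0 ⇒ step 1: ACA ⇒ CC·B·CC
    A ↦ CC

A->CC, B->AA, C->B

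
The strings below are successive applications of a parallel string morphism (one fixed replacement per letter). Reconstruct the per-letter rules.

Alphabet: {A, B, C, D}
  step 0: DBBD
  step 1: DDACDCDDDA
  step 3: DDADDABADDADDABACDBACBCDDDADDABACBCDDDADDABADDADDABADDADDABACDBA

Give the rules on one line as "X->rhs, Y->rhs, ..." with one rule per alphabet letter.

A->BA, B->CD, C->CB, D->DDA

  step 0 ⇒ step 1: DBBD ⇒ DDA·CD·CD·DDA
    B ↦ CD
    D ↦ DDA
    A ↦ BA  (constrained at step 1)
    C ↦ CB  (constrained at step 1)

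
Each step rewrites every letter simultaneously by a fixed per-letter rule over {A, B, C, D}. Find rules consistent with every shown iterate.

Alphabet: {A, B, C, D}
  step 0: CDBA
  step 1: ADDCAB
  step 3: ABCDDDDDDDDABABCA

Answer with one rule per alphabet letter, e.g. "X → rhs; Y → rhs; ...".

  step 0 ⇒ step 1: CDBA ⇒ A·DD·C·AB
    A ↦ AB
    B ↦ C
    C ↦ A
    D ↦ DD

A->AB, B->C, C->A, D->DD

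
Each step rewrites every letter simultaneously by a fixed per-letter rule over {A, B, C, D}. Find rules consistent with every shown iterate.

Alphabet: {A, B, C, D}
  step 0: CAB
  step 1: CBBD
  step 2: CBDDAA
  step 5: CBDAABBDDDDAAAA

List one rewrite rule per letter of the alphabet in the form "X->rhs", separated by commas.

  step 1 ⇒ step 2: CBBD ⇒ CB·D·D·AA
    B ↦ D
    C ↦ CB
    D ↦ AA
  step 0 ⇒ step 1: CAB ⇒ CB·B·D
    A ↦ B

A->B, B->D, C->CB, D->AA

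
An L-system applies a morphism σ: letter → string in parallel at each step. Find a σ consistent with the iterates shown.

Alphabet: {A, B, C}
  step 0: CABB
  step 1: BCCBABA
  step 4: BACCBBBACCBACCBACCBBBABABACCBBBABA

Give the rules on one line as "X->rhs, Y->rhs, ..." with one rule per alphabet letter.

  step 0 ⇒ step 1: CABB ⇒ B·CC·BA·BA
    A ↦ CC
    B ↦ BA
    C ↦ B

A->CC, B->BA, C->B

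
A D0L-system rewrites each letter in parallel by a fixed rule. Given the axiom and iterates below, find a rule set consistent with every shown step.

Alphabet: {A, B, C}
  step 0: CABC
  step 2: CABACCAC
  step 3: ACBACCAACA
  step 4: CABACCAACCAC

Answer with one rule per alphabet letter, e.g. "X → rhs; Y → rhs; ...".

  step 3 ⇒ step 4: ACBACCAACA ⇒ C·A·BAC·C·A·A·C·C·A·C
    A ↦ C
    B ↦ BAC
    C ↦ A

A->C, B->BAC, C->A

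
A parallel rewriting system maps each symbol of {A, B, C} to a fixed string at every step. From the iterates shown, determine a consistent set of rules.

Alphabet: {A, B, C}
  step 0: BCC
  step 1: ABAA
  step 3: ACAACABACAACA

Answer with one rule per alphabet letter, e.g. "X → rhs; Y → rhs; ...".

A->AC, B->AB, C->A

  step 0 ⇒ step 1: BCC ⇒ AB·A·A
    B ↦ AB
    C ↦ A
    A ↦ AC  (constrained at step 1)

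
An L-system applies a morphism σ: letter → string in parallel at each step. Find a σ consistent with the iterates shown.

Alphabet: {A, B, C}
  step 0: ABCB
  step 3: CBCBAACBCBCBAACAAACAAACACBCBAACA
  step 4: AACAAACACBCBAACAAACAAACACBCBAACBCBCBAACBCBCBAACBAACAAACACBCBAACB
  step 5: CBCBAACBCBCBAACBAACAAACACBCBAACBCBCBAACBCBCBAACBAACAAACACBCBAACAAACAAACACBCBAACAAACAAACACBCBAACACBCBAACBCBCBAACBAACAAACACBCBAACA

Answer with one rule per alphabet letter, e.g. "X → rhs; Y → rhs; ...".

  step 4 ⇒ step 5: AACAAACACBCBAACAAACAAACACBCBAACBCBCBAACBCBCBAACBAACAAACACBCBAACB ⇒ CB·CB·AA·CB·CB·CB·AA·CB·AA·CA·AA·CA·CB·CB·AA·CB·CB·CB·AA·CB·CB·CB·AA·CB·AA·CA·AA·CA·CB·CB·AA·CA·AA·CA·AA·CA·CB·CB·AA·CA·AA·CA·AA·CA·CB·CB·AA·CA·CB·CB·AA·CB·CB·CB·AA·CB·AA·CA·AA·CA·CB·CB·AA·CA
    A ↦ CB
    B ↦ CA
    C ↦ AA

A->CB, B->CA, C->AA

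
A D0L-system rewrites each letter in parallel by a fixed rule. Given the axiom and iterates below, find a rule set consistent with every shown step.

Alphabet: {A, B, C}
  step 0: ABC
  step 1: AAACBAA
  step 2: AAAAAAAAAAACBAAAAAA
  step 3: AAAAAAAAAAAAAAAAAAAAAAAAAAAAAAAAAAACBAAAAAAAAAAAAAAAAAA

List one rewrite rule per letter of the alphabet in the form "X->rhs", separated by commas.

  step 2 ⇒ step 3: AAAAAAAAAAACBAAAAAA ⇒ AAA·AAA·AAA·AAA·AAA·AAA·AAA·AAA·AAA·AAA·AAA·AA·CB·AAA·AAA·AAA·AAA·AAA·AAA
    A ↦ AAA
    B ↦ CB
    C ↦ AA

A->AAA, B->CB, C->AA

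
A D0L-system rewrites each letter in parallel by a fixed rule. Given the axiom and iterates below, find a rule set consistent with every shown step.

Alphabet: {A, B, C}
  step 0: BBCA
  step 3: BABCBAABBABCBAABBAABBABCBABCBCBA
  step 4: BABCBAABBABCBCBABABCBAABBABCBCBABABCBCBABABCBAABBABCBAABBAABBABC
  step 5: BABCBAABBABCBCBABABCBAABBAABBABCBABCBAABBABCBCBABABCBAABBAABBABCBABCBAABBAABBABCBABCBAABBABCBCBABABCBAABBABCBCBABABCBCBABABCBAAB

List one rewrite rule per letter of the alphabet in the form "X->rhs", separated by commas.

A->BC, B->BA, C->AB

  step 4 ⇒ step 5: BABCBAABBABCBCBABABCBAABBABCBCBABABCBCBABABCBAABBABCBAABBAABBABC ⇒ BA·BC·BA·AB·BA·BC·BC·BA·BA·BC·BA·AB·BA·AB·BA·BC·BA·BC·BA·AB·BA·BC·BC·BA·BA·BC·BA·AB·BA·AB·BA·BC·BA·BC·BA·AB·BA·AB·BA·BC·BA·BC·BA·AB·BA·BC·BC·BA·BA·BC·BA·AB·BA·BC·BC·BA·BA·BC·BC·BA·BA·BC·BA·AB
    A ↦ BC
    B ↦ BA
    C ↦ AB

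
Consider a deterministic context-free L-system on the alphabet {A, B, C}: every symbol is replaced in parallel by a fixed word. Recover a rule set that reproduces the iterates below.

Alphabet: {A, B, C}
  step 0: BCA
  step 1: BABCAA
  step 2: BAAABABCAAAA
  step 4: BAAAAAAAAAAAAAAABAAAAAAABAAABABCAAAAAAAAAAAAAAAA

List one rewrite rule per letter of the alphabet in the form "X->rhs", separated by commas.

  step 1 ⇒ step 2: BABCAA ⇒ BA·AA·BA·BC·AA·AA
    A ↦ AA
    B ↦ BA
    C ↦ BC

A->AA, B->BA, C->BC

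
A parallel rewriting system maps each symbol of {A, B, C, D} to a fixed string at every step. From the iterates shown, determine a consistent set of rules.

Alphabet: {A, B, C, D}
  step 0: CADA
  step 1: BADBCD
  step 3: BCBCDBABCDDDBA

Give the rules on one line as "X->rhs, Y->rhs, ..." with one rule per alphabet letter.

  step 0 ⇒ step 1: CADA ⇒ BA·D·BC·D
    A ↦ D
    C ↦ BA
    D ↦ BC
    B ↦ D  (constrained at step 1)

A->D, B->D, C->BA, D->BC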